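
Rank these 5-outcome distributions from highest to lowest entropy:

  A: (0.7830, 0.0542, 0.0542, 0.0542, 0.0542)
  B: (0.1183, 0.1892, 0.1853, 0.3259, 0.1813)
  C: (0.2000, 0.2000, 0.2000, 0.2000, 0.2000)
C > B > A

Key insight: Entropy is maximized by uniform distributions and minimized by concentrated distributions.

- Uniform distributions have maximum entropy log₂(5) = 2.3219 bits
- The more "peaked" or concentrated a distribution, the lower its entropy

Entropies:
  H(A) = 1.1887 bits
  H(B) = 2.2432 bits
  H(C) = 2.3219 bits

Ranking: C > B > A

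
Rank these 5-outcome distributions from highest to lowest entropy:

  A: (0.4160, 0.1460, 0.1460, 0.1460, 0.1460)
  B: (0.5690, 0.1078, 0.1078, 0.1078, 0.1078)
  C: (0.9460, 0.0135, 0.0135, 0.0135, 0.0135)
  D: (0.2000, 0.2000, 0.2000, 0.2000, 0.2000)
D > A > B > C

Key insight: Entropy is maximized by uniform distributions and minimized by concentrated distributions.

Entropies:
  H(A) = 2.1475 bits
  H(B) = 1.8482 bits
  H(C) = 0.4112 bits
  H(D) = 2.3219 bits

Ranking: D > A > B > C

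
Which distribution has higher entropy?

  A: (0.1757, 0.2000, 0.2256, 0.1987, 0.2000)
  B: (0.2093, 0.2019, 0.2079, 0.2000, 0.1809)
B

Both distributions are close to uniform, making this a harder comparison.

H(A) = 2.3174 bits
H(B) = 2.3200 bits

The distribution closer to uniform has higher entropy.
Answer: B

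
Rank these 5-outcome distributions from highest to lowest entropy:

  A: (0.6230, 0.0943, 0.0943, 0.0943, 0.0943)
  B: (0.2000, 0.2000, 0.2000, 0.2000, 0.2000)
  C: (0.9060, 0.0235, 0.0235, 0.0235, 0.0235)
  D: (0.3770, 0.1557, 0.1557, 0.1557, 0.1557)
B > D > A > C

Key insight: Entropy is maximized by uniform distributions and minimized by concentrated distributions.

Entropies:
  H(A) = 1.7099 bits
  H(B) = 2.3219 bits
  H(C) = 0.6377 bits
  H(D) = 2.2019 bits

Ranking: B > D > A > C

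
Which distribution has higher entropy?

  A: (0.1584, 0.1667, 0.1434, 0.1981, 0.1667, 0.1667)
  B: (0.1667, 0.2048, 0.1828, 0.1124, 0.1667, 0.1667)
A

Both distributions are close to uniform, making this a harder comparison.

H(A) = 2.5782 bits
H(B) = 2.5636 bits

The distribution closer to uniform has higher entropy.
Answer: A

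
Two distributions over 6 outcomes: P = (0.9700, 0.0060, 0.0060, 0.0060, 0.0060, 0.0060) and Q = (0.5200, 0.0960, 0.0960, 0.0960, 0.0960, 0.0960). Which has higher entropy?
Q

P is highly concentrated on one outcome (97%), making it nearly deterministic. Q spreads its mass more evenly (max 52%). The more spread-out distribution has higher entropy: H(P) ≈ 0.264 bits, H(Q) ≈ 2.113 bits.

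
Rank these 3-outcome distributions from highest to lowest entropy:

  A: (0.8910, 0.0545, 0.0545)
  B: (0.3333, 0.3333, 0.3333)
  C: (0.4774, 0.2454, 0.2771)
B > C > A

Key insight: Entropy is maximized by uniform distributions and minimized by concentrated distributions.

- Uniform distributions have maximum entropy log₂(3) = 1.5850 bits
- The more "peaked" or concentrated a distribution, the lower its entropy

Entropies:
  H(A) = 0.6059 bits
  H(B) = 1.5850 bits
  H(C) = 1.5197 bits

Ranking: B > C > A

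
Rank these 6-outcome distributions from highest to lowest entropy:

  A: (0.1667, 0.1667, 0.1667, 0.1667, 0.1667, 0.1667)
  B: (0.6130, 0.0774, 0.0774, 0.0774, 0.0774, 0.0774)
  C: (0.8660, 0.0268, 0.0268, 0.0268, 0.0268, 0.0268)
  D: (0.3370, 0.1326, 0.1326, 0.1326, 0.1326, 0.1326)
A > D > B > C

Key insight: Entropy is maximized by uniform distributions and minimized by concentrated distributions.

Entropies:
  H(A) = 2.5850 bits
  H(B) = 1.8614 bits
  H(C) = 0.8794 bits
  H(D) = 2.4614 bits

Ranking: A > D > B > C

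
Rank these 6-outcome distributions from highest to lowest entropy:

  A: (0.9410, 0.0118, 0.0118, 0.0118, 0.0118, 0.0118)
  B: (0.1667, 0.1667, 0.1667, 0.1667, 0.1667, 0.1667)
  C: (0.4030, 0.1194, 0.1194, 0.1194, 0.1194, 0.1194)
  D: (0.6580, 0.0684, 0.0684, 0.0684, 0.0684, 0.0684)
B > C > D > A

Key insight: Entropy is maximized by uniform distributions and minimized by concentrated distributions.

Entropies:
  H(A) = 0.4605 bits
  H(B) = 2.5850 bits
  H(C) = 2.3589 bits
  H(D) = 1.7208 bits

Ranking: B > C > D > A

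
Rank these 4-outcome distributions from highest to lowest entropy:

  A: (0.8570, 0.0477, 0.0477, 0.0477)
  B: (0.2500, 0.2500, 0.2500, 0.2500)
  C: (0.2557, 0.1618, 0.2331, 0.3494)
B > C > A

Key insight: Entropy is maximized by uniform distributions and minimized by concentrated distributions.

- Uniform distributions have maximum entropy log₂(4) = 2.0000 bits
- The more "peaked" or concentrated a distribution, the lower its entropy

Entropies:
  H(A) = 0.8187 bits
  H(B) = 2.0000 bits
  H(C) = 1.9481 bits

Ranking: B > C > A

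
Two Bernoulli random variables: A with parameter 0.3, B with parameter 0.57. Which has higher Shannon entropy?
B

For binary distributions, entropy is maximized at p=0.5 and decreases as p moves toward 0 or 1.

H(A) = H(0.3) = 0.8813 bits
H(B) = H(0.57) = 0.9858 bits

Distribution B (p=0.57) is closer to uniform (p=0.5), so it has higher entropy.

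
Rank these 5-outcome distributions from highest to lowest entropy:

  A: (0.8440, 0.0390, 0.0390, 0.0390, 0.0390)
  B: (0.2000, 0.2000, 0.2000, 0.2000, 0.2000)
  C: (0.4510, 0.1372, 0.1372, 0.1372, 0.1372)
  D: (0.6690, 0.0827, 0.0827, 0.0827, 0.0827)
B > C > D > A

Key insight: Entropy is maximized by uniform distributions and minimized by concentrated distributions.

Entropies:
  H(A) = 0.9367 bits
  H(B) = 2.3219 bits
  H(C) = 2.0911 bits
  H(D) = 1.5779 bits

Ranking: B > C > D > A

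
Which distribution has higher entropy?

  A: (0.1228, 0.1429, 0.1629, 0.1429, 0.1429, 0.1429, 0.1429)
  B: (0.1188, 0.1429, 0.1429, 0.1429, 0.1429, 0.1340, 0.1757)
A

Both distributions are close to uniform, making this a harder comparison.

H(A) = 2.8033 bits
H(B) = 2.7988 bits

The distribution closer to uniform has higher entropy.
Answer: A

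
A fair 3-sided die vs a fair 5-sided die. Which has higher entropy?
5-sided die

Both are uniform distributions; for uniform over n outcomes, H = log₂(n). H(3-sided) = log₂(3) = 1.585 bits and H(5-sided) = log₂(5) = 2.322 bits. More outcomes in a uniform distribution means higher entropy.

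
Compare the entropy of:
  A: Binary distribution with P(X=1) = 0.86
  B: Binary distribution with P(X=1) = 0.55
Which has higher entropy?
B

For binary distributions, entropy is maximized at p=0.5 and decreases as p moves toward 0 or 1.

H(A) = H(0.86) = 0.5842 bits
H(B) = H(0.55) = 0.9928 bits

Distribution B (p=0.55) is closer to uniform (p=0.5), so it has higher entropy.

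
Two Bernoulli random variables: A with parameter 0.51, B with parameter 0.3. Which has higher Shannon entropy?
A

For binary distributions, entropy is maximized at p=0.5 and decreases as p moves toward 0 or 1.

H(A) = H(0.51) = 0.9997 bits
H(B) = H(0.3) = 0.8813 bits

Distribution A (p=0.51) is closer to uniform (p=0.5), so it has higher entropy.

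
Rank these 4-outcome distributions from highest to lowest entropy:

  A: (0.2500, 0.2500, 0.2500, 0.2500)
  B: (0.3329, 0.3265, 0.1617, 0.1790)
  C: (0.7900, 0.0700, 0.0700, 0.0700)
A > B > C

Key insight: Entropy is maximized by uniform distributions and minimized by concentrated distributions.

- Uniform distributions have maximum entropy log₂(4) = 2.0000 bits
- The more "peaked" or concentrated a distribution, the lower its entropy

Entropies:
  H(A) = 2.0000 bits
  H(B) = 1.9248 bits
  H(C) = 1.0743 bits

Ranking: A > B > C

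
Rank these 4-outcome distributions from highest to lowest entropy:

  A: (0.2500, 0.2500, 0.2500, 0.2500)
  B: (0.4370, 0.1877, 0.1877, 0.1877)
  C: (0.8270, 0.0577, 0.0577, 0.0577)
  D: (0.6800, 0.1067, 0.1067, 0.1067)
A > B > D > C

Key insight: Entropy is maximized by uniform distributions and minimized by concentrated distributions.

Entropies:
  H(A) = 2.0000 bits
  H(B) = 1.8809 bits
  H(C) = 0.9387 bits
  H(D) = 1.4116 bits

Ranking: A > B > D > C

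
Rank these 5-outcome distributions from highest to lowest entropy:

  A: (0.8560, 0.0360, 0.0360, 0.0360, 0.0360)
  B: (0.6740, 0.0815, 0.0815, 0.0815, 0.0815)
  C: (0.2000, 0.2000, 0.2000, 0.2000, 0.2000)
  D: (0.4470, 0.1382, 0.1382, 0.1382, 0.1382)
C > D > B > A

Key insight: Entropy is maximized by uniform distributions and minimized by concentrated distributions.

Entropies:
  H(A) = 0.8826 bits
  H(B) = 1.5628 bits
  H(C) = 2.3219 bits
  H(D) = 2.0979 bits

Ranking: C > D > B > A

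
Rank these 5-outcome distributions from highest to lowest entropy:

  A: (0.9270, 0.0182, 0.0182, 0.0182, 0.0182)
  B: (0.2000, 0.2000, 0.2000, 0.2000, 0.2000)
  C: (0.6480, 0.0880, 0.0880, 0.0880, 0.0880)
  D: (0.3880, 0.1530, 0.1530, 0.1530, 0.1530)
B > D > C > A

Key insight: Entropy is maximized by uniform distributions and minimized by concentrated distributions.

Entropies:
  H(A) = 0.5230 bits
  H(B) = 2.3219 bits
  H(C) = 1.6398 bits
  H(D) = 2.1875 bits

Ranking: B > D > C > A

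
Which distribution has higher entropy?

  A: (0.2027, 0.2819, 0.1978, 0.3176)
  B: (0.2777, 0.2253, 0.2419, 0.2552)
B

Both distributions are close to uniform, making this a harder comparison.

H(A) = 1.9697 bits
H(B) = 1.9958 bits

The distribution closer to uniform has higher entropy.
Answer: B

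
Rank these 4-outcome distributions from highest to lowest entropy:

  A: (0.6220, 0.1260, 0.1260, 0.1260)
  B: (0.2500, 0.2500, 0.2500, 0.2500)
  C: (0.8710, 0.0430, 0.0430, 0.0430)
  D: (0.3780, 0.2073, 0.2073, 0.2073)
B > D > A > C

Key insight: Entropy is maximized by uniform distributions and minimized by concentrated distributions.

Entropies:
  H(A) = 1.5557 bits
  H(B) = 2.0000 bits
  H(C) = 0.7591 bits
  H(D) = 1.9425 bits

Ranking: B > D > A > C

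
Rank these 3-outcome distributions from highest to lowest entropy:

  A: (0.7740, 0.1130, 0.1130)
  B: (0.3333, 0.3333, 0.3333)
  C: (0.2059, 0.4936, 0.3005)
B > C > A

Key insight: Entropy is maximized by uniform distributions and minimized by concentrated distributions.

- Uniform distributions have maximum entropy log₂(3) = 1.5850 bits
- The more "peaked" or concentrated a distribution, the lower its entropy

Entropies:
  H(A) = 0.9970 bits
  H(B) = 1.5850 bits
  H(C) = 1.4934 bits

Ranking: B > C > A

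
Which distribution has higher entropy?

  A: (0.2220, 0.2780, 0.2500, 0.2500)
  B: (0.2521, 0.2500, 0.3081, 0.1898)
A

Both distributions are close to uniform, making this a harder comparison.

H(A) = 1.9955 bits
H(B) = 1.9795 bits

The distribution closer to uniform has higher entropy.
Answer: A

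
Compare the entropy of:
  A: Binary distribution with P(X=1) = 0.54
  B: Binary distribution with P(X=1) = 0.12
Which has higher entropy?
A

For binary distributions, entropy is maximized at p=0.5 and decreases as p moves toward 0 or 1.

H(A) = H(0.54) = 0.9954 bits
H(B) = H(0.12) = 0.5294 bits

Distribution A (p=0.54) is closer to uniform (p=0.5), so it has higher entropy.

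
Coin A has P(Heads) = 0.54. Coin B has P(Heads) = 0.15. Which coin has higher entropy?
A

For binary distributions, entropy is maximized at p=0.5 and decreases as p moves toward 0 or 1.

H(A) = H(0.54) = 0.9954 bits
H(B) = H(0.15) = 0.6098 bits

Distribution A (p=0.54) is closer to uniform (p=0.5), so it has higher entropy.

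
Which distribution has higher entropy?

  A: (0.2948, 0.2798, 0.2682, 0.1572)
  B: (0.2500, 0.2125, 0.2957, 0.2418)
B

Both distributions are close to uniform, making this a harder comparison.

H(A) = 1.9625 bits
H(B) = 1.9898 bits

The distribution closer to uniform has higher entropy.
Answer: B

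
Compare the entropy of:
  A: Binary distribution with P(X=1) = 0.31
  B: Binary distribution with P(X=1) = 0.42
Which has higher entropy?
B

For binary distributions, entropy is maximized at p=0.5 and decreases as p moves toward 0 or 1.

H(A) = H(0.31) = 0.8932 bits
H(B) = H(0.42) = 0.9815 bits

Distribution B (p=0.42) is closer to uniform (p=0.5), so it has higher entropy.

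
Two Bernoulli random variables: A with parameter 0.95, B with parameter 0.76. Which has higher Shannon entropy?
B

For binary distributions, entropy is maximized at p=0.5 and decreases as p moves toward 0 or 1.

H(A) = H(0.95) = 0.2864 bits
H(B) = H(0.76) = 0.7950 bits

Distribution B (p=0.76) is closer to uniform (p=0.5), so it has higher entropy.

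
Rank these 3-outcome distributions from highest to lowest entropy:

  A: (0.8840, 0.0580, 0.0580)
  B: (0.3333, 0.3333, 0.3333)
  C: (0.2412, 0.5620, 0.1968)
B > C > A

Key insight: Entropy is maximized by uniform distributions and minimized by concentrated distributions.

- Uniform distributions have maximum entropy log₂(3) = 1.5850 bits
- The more "peaked" or concentrated a distribution, the lower its entropy

Entropies:
  H(A) = 0.6338 bits
  H(B) = 1.5850 bits
  H(C) = 1.4236 bits

Ranking: B > C > A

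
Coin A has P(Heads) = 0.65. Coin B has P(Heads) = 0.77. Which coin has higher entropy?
A

For binary distributions, entropy is maximized at p=0.5 and decreases as p moves toward 0 or 1.

H(A) = H(0.65) = 0.9341 bits
H(B) = H(0.77) = 0.7780 bits

Distribution A (p=0.65) is closer to uniform (p=0.5), so it has higher entropy.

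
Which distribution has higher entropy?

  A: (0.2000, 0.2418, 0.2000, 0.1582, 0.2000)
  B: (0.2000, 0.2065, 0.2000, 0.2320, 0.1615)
B

Both distributions are close to uniform, making this a harder comparison.

H(A) = 2.3092 bits
H(B) = 2.3125 bits

The distribution closer to uniform has higher entropy.
Answer: B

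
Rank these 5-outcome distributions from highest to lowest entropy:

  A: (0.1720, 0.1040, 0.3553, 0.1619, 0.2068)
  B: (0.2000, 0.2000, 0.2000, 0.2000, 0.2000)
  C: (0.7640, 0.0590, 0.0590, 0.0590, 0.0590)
B > A > C

Key insight: Entropy is maximized by uniform distributions and minimized by concentrated distributions.

- Uniform distributions have maximum entropy log₂(5) = 2.3219 bits
- The more "peaked" or concentrated a distribution, the lower its entropy

Entropies:
  H(A) = 2.2023 bits
  H(B) = 2.3219 bits
  H(C) = 1.2603 bits

Ranking: B > A > C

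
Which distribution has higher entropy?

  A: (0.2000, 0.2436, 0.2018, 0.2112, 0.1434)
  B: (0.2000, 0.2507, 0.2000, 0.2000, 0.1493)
B

Both distributions are close to uniform, making this a harder comparison.

H(A) = 2.3022 bits
H(B) = 2.3032 bits

The distribution closer to uniform has higher entropy.
Answer: B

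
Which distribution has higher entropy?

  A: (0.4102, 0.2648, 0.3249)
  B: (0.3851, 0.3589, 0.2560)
B

Both distributions are close to uniform, making this a harder comparison.

H(A) = 1.5620 bits
H(B) = 1.5640 bits

The distribution closer to uniform has higher entropy.
Answer: B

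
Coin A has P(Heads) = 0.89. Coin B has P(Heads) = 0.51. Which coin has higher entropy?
B

For binary distributions, entropy is maximized at p=0.5 and decreases as p moves toward 0 or 1.

H(A) = H(0.89) = 0.4999 bits
H(B) = H(0.51) = 0.9997 bits

Distribution B (p=0.51) is closer to uniform (p=0.5), so it has higher entropy.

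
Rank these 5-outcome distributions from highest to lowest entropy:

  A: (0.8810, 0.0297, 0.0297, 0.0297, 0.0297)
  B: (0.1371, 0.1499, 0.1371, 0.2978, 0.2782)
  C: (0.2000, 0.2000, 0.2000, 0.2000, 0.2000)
C > B > A

Key insight: Entropy is maximized by uniform distributions and minimized by concentrated distributions.

- Uniform distributions have maximum entropy log₂(5) = 2.3219 bits
- The more "peaked" or concentrated a distribution, the lower its entropy

Entropies:
  H(A) = 0.7645 bits
  H(B) = 2.2303 bits
  H(C) = 2.3219 bits

Ranking: C > B > A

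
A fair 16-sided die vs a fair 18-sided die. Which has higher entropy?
18-sided die

Both are uniform distributions; for uniform over n outcomes, H = log₂(n). H(16-sided) = log₂(16) = 4.000 bits and H(18-sided) = log₂(18) = 4.170 bits. More outcomes in a uniform distribution means higher entropy.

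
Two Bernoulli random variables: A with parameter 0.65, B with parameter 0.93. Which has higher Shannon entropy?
A

For binary distributions, entropy is maximized at p=0.5 and decreases as p moves toward 0 or 1.

H(A) = H(0.65) = 0.9341 bits
H(B) = H(0.93) = 0.3659 bits

Distribution A (p=0.65) is closer to uniform (p=0.5), so it has higher entropy.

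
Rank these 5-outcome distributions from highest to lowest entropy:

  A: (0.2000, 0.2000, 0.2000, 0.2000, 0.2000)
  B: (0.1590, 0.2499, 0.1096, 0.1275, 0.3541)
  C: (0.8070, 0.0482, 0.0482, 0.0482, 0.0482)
A > B > C

Key insight: Entropy is maximized by uniform distributions and minimized by concentrated distributions.

- Uniform distributions have maximum entropy log₂(5) = 2.3219 bits
- The more "peaked" or concentrated a distribution, the lower its entropy

Entropies:
  H(A) = 2.3219 bits
  H(B) = 2.1805 bits
  H(C) = 1.0937 bits

Ranking: A > B > C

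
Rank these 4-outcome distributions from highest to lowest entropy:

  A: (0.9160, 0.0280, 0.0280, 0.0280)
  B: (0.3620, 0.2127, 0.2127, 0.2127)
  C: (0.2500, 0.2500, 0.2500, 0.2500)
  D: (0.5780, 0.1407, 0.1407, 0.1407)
C > B > D > A

Key insight: Entropy is maximized by uniform distributions and minimized by concentrated distributions.

Entropies:
  H(A) = 0.5493 bits
  H(B) = 1.9555 bits
  H(C) = 2.0000 bits
  H(D) = 1.6512 bits

Ranking: C > B > D > A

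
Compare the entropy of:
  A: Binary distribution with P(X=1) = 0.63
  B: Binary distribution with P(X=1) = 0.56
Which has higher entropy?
B

For binary distributions, entropy is maximized at p=0.5 and decreases as p moves toward 0 or 1.

H(A) = H(0.63) = 0.9507 bits
H(B) = H(0.56) = 0.9896 bits

Distribution B (p=0.56) is closer to uniform (p=0.5), so it has higher entropy.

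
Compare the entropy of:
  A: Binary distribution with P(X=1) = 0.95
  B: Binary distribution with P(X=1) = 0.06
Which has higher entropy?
B

For binary distributions, entropy is maximized at p=0.5 and decreases as p moves toward 0 or 1.

H(A) = H(0.95) = 0.2864 bits
H(B) = H(0.06) = 0.3274 bits

Distribution B (p=0.06) is closer to uniform (p=0.5), so it has higher entropy.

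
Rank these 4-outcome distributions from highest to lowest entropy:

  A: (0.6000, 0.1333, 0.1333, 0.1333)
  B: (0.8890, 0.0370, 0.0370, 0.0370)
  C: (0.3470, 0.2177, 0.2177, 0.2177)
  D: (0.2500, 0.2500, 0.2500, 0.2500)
D > C > A > B

Key insight: Entropy is maximized by uniform distributions and minimized by concentrated distributions.

Entropies:
  H(A) = 1.6049 bits
  H(B) = 0.6789 bits
  H(C) = 1.9663 bits
  H(D) = 2.0000 bits

Ranking: D > C > A > B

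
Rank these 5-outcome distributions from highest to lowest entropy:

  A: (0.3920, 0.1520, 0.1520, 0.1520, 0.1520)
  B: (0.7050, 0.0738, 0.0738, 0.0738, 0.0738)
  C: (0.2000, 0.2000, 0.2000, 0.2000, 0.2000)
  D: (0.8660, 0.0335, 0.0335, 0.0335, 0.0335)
C > A > B > D

Key insight: Entropy is maximized by uniform distributions and minimized by concentrated distributions.

Entropies:
  H(A) = 2.1821 bits
  H(B) = 1.4651 bits
  H(C) = 2.3219 bits
  H(D) = 0.8363 bits

Ranking: C > A > B > D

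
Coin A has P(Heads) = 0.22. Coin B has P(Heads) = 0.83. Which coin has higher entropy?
A

For binary distributions, entropy is maximized at p=0.5 and decreases as p moves toward 0 or 1.

H(A) = H(0.22) = 0.7602 bits
H(B) = H(0.83) = 0.6577 bits

Distribution A (p=0.22) is closer to uniform (p=0.5), so it has higher entropy.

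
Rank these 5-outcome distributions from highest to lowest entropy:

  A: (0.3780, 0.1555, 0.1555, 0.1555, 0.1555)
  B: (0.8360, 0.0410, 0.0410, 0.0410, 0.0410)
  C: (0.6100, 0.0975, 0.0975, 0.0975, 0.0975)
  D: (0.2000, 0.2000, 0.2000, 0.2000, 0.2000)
D > A > C > B

Key insight: Entropy is maximized by uniform distributions and minimized by concentrated distributions.

Entropies:
  H(A) = 2.2006 bits
  H(B) = 0.9718 bits
  H(C) = 1.7448 bits
  H(D) = 2.3219 bits

Ranking: D > A > C > B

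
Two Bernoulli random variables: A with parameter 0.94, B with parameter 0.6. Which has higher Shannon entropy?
B

For binary distributions, entropy is maximized at p=0.5 and decreases as p moves toward 0 or 1.

H(A) = H(0.94) = 0.3274 bits
H(B) = H(0.6) = 0.9710 bits

Distribution B (p=0.6) is closer to uniform (p=0.5), so it has higher entropy.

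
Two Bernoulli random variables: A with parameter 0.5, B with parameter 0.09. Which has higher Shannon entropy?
A

For binary distributions, entropy is maximized at p=0.5 and decreases as p moves toward 0 or 1.

H(A) = H(0.5) = 1.0000 bits
H(B) = H(0.09) = 0.4365 bits

Distribution A (p=0.5) is closer to uniform (p=0.5), so it has higher entropy.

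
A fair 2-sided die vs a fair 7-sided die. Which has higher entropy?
7-sided die

Both are uniform distributions; for uniform over n outcomes, H = log₂(n). H(2-sided) = log₂(2) = 1.000 bits and H(7-sided) = log₂(7) = 2.807 bits. More outcomes in a uniform distribution means higher entropy.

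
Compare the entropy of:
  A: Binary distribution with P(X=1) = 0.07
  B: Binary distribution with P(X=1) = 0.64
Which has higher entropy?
B

For binary distributions, entropy is maximized at p=0.5 and decreases as p moves toward 0 or 1.

H(A) = H(0.07) = 0.3659 bits
H(B) = H(0.64) = 0.9427 bits

Distribution B (p=0.64) is closer to uniform (p=0.5), so it has higher entropy.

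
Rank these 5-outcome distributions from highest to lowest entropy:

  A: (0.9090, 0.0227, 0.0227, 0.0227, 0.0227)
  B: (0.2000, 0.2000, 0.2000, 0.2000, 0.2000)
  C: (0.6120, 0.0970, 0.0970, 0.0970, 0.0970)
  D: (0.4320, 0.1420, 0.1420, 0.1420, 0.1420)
B > D > C > A

Key insight: Entropy is maximized by uniform distributions and minimized by concentrated distributions.

Entropies:
  H(A) = 0.6218 bits
  H(B) = 2.3219 bits
  H(C) = 1.7395 bits
  H(D) = 2.1226 bits

Ranking: B > D > C > A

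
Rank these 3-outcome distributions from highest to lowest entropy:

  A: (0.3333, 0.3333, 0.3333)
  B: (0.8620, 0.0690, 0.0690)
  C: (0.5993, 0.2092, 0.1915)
A > C > B

Key insight: Entropy is maximized by uniform distributions and minimized by concentrated distributions.

- Uniform distributions have maximum entropy log₂(3) = 1.5850 bits
- The more "peaked" or concentrated a distribution, the lower its entropy

Entropies:
  H(A) = 1.5850 bits
  H(B) = 0.7170 bits
  H(C) = 1.3715 bits

Ranking: A > C > B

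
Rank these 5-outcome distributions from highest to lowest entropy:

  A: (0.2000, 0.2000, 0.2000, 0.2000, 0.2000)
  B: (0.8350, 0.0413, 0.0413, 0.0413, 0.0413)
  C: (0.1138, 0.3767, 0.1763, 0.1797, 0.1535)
A > C > B

Key insight: Entropy is maximized by uniform distributions and minimized by concentrated distributions.

- Uniform distributions have maximum entropy log₂(5) = 2.3219 bits
- The more "peaked" or concentrated a distribution, the lower its entropy

Entropies:
  H(A) = 2.3219 bits
  H(B) = 0.9761 bits
  H(C) = 2.1888 bits

Ranking: A > C > B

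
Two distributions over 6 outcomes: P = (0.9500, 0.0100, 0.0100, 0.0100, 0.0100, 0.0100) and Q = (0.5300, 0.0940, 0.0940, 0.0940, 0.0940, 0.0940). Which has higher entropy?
Q

P is highly concentrated on one outcome (95%), making it nearly deterministic. Q spreads its mass more evenly (max 53%). The more spread-out distribution has higher entropy: H(P) ≈ 0.402 bits, H(Q) ≈ 2.089 bits.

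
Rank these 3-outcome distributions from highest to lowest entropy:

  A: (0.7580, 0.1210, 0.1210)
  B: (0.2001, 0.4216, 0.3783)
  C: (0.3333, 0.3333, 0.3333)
C > B > A

Key insight: Entropy is maximized by uniform distributions and minimized by concentrated distributions.

- Uniform distributions have maximum entropy log₂(3) = 1.5850 bits
- The more "peaked" or concentrated a distribution, the lower its entropy

Entropies:
  H(A) = 1.0404 bits
  H(B) = 1.5203 bits
  H(C) = 1.5850 bits

Ranking: C > B > A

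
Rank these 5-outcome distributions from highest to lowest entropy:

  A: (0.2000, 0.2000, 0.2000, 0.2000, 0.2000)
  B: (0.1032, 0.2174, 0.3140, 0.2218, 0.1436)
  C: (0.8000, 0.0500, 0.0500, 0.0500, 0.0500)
A > B > C

Key insight: Entropy is maximized by uniform distributions and minimized by concentrated distributions.

- Uniform distributions have maximum entropy log₂(5) = 2.3219 bits
- The more "peaked" or concentrated a distribution, the lower its entropy

Entropies:
  H(A) = 2.3219 bits
  H(B) = 2.2255 bits
  H(C) = 1.1219 bits

Ranking: A > B > C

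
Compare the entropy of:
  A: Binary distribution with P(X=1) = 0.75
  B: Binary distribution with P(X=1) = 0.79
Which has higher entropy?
A

For binary distributions, entropy is maximized at p=0.5 and decreases as p moves toward 0 or 1.

H(A) = H(0.75) = 0.8113 bits
H(B) = H(0.79) = 0.7415 bits

Distribution A (p=0.75) is closer to uniform (p=0.5), so it has higher entropy.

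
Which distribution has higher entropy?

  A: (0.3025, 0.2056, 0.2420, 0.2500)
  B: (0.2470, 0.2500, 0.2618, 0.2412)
B

Both distributions are close to uniform, making this a harder comparison.

H(A) = 1.9863 bits
H(B) = 1.9994 bits

The distribution closer to uniform has higher entropy.
Answer: B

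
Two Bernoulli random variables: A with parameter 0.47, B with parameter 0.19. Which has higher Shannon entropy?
A

For binary distributions, entropy is maximized at p=0.5 and decreases as p moves toward 0 or 1.

H(A) = H(0.47) = 0.9974 bits
H(B) = H(0.19) = 0.7015 bits

Distribution A (p=0.47) is closer to uniform (p=0.5), so it has higher entropy.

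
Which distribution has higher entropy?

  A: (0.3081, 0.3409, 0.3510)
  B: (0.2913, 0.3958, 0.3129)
A

Both distributions are close to uniform, making this a harder comparison.

H(A) = 1.5828 bits
H(B) = 1.5721 bits

The distribution closer to uniform has higher entropy.
Answer: A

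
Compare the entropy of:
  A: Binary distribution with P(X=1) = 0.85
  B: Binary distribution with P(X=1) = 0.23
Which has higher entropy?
B

For binary distributions, entropy is maximized at p=0.5 and decreases as p moves toward 0 or 1.

H(A) = H(0.85) = 0.6098 bits
H(B) = H(0.23) = 0.7780 bits

Distribution B (p=0.23) is closer to uniform (p=0.5), so it has higher entropy.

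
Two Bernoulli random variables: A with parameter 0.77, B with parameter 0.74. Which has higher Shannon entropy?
B

For binary distributions, entropy is maximized at p=0.5 and decreases as p moves toward 0 or 1.

H(A) = H(0.77) = 0.7780 bits
H(B) = H(0.74) = 0.8267 bits

Distribution B (p=0.74) is closer to uniform (p=0.5), so it has higher entropy.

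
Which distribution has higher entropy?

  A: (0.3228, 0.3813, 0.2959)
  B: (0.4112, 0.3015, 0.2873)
A

Both distributions are close to uniform, making this a harder comparison.

H(A) = 1.5768 bits
H(B) = 1.5657 bits

The distribution closer to uniform has higher entropy.
Answer: A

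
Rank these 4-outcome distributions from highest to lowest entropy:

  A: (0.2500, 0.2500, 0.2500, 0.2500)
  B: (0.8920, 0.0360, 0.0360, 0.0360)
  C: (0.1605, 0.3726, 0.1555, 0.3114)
A > C > B

Key insight: Entropy is maximized by uniform distributions and minimized by concentrated distributions.

- Uniform distributions have maximum entropy log₂(4) = 2.0000 bits
- The more "peaked" or concentrated a distribution, the lower its entropy

Entropies:
  H(A) = 2.0000 bits
  H(B) = 0.6650 bits
  H(C) = 1.8960 bits

Ranking: A > C > B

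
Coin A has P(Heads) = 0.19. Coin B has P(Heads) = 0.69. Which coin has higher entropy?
B

For binary distributions, entropy is maximized at p=0.5 and decreases as p moves toward 0 or 1.

H(A) = H(0.19) = 0.7015 bits
H(B) = H(0.69) = 0.8932 bits

Distribution B (p=0.69) is closer to uniform (p=0.5), so it has higher entropy.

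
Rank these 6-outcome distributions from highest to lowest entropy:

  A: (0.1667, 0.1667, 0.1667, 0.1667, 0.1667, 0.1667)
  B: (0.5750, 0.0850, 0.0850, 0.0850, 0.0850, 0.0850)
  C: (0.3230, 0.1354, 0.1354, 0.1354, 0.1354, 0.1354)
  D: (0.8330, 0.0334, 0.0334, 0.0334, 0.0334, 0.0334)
A > C > B > D

Key insight: Entropy is maximized by uniform distributions and minimized by concentrated distributions.

Entropies:
  H(A) = 2.5850 bits
  H(B) = 1.9705 bits
  H(C) = 2.4796 bits
  H(D) = 1.0386 bits

Ranking: A > C > B > D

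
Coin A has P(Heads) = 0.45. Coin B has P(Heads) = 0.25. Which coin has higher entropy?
A

For binary distributions, entropy is maximized at p=0.5 and decreases as p moves toward 0 or 1.

H(A) = H(0.45) = 0.9928 bits
H(B) = H(0.25) = 0.8113 bits

Distribution A (p=0.45) is closer to uniform (p=0.5), so it has higher entropy.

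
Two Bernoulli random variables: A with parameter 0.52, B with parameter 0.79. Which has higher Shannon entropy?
A

For binary distributions, entropy is maximized at p=0.5 and decreases as p moves toward 0 or 1.

H(A) = H(0.52) = 0.9988 bits
H(B) = H(0.79) = 0.7415 bits

Distribution A (p=0.52) is closer to uniform (p=0.5), so it has higher entropy.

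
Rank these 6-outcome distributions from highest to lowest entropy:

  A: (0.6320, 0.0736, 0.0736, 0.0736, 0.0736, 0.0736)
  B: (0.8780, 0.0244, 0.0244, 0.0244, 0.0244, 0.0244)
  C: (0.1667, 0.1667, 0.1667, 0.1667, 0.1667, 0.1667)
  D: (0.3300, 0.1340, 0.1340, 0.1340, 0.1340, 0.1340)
C > D > A > B

Key insight: Entropy is maximized by uniform distributions and minimized by concentrated distributions.

Entropies:
  H(A) = 1.8036 bits
  H(B) = 0.8184 bits
  H(C) = 2.5850 bits
  H(D) = 2.4706 bits

Ranking: C > D > A > B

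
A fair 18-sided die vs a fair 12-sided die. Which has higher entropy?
18-sided die

Both are uniform distributions; for uniform over n outcomes, H = log₂(n). H(18-sided) = log₂(18) = 4.170 bits and H(12-sided) = log₂(12) = 3.585 bits. More outcomes in a uniform distribution means higher entropy.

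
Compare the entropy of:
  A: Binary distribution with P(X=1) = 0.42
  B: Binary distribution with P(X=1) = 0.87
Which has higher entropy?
A

For binary distributions, entropy is maximized at p=0.5 and decreases as p moves toward 0 or 1.

H(A) = H(0.42) = 0.9815 bits
H(B) = H(0.87) = 0.5574 bits

Distribution A (p=0.42) is closer to uniform (p=0.5), so it has higher entropy.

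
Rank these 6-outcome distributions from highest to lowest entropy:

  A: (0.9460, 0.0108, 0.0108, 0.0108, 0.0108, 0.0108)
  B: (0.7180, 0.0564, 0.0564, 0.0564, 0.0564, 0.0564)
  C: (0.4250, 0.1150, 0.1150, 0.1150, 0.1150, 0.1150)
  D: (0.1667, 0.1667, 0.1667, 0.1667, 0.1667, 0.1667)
D > C > B > A

Key insight: Entropy is maximized by uniform distributions and minimized by concentrated distributions.

Entropies:
  H(A) = 0.4285 bits
  H(B) = 1.5129 bits
  H(C) = 2.3188 bits
  H(D) = 2.5850 bits

Ranking: D > C > B > A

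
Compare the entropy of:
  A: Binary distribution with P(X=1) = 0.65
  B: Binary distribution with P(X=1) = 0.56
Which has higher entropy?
B

For binary distributions, entropy is maximized at p=0.5 and decreases as p moves toward 0 or 1.

H(A) = H(0.65) = 0.9341 bits
H(B) = H(0.56) = 0.9896 bits

Distribution B (p=0.56) is closer to uniform (p=0.5), so it has higher entropy.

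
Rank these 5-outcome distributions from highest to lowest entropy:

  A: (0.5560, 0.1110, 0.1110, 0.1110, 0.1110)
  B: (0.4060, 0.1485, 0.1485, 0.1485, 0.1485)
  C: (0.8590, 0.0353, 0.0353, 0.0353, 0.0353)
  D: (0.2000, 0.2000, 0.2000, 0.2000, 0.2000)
D > B > A > C

Key insight: Entropy is maximized by uniform distributions and minimized by concentrated distributions.

Entropies:
  H(A) = 1.8789 bits
  H(B) = 2.1624 bits
  H(C) = 0.8689 bits
  H(D) = 2.3219 bits

Ranking: D > B > A > C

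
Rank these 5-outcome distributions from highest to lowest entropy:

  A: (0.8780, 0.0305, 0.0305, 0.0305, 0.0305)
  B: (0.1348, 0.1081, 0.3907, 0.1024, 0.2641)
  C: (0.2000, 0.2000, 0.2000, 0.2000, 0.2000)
C > B > A

Key insight: Entropy is maximized by uniform distributions and minimized by concentrated distributions.

- Uniform distributions have maximum entropy log₂(5) = 2.3219 bits
- The more "peaked" or concentrated a distribution, the lower its entropy

Entropies:
  H(A) = 0.7791 bits
  H(B) = 2.1103 bits
  H(C) = 2.3219 bits

Ranking: C > B > A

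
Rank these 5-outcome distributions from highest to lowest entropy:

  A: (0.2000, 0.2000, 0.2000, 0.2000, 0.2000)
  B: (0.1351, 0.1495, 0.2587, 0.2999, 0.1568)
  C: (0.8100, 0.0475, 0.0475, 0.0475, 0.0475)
A > B > C

Key insight: Entropy is maximized by uniform distributions and minimized by concentrated distributions.

- Uniform distributions have maximum entropy log₂(5) = 2.3219 bits
- The more "peaked" or concentrated a distribution, the lower its entropy

Entropies:
  H(A) = 2.3219 bits
  H(B) = 2.2449 bits
  H(C) = 1.0815 bits

Ranking: A > B > C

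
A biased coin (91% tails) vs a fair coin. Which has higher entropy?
Fair coin

The fair coin is uniform (p=0.5), maximizing binary entropy at 1 bit. The biased coin has H(0.91) ≈ 0.436 bits — its outcome is more predictable, so its entropy is lower.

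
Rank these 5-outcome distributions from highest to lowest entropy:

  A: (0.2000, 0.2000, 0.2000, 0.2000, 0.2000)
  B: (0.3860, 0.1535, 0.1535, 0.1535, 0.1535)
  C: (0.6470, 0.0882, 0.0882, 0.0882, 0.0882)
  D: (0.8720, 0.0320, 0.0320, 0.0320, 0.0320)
A > B > C > D

Key insight: Entropy is maximized by uniform distributions and minimized by concentrated distributions.

Entropies:
  H(A) = 2.3219 bits
  H(B) = 2.1902 bits
  H(C) = 1.6427 bits
  H(D) = 0.8079 bits

Ranking: A > B > C > D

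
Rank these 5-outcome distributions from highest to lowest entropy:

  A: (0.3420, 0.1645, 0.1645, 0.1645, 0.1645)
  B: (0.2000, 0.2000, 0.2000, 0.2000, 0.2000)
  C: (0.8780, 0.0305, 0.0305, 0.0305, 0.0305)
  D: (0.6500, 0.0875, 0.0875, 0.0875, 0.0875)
B > A > D > C

Key insight: Entropy is maximized by uniform distributions and minimized by concentrated distributions.

Entropies:
  H(A) = 2.2427 bits
  H(B) = 2.3219 bits
  H(C) = 0.7791 bits
  H(D) = 1.6341 bits

Ranking: B > A > D > C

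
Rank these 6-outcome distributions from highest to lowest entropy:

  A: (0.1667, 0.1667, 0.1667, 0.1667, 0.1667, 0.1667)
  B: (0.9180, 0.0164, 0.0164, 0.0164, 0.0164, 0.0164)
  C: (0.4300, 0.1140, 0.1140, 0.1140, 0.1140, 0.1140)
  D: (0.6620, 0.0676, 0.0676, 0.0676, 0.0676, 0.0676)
A > C > D > B

Key insight: Entropy is maximized by uniform distributions and minimized by concentrated distributions.

Entropies:
  H(A) = 2.5850 bits
  H(B) = 0.5996 bits
  H(C) = 2.3093 bits
  H(D) = 1.7077 bits

Ranking: A > C > D > B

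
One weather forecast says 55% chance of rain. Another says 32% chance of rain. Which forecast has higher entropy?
55% forecast

Treat each forecast as a Bernoulli distribution. Binary entropy is maximized at p=0.5 and falls off symmetrically toward 0 or 1. The 55% forecast is closer to 50%, so it is more uncertain. H(55%) ≈ 0.993 bits, H(32%) ≈ 0.904 bits.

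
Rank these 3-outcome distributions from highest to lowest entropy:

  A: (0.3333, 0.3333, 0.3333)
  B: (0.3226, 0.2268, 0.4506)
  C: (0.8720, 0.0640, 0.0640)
A > B > C

Key insight: Entropy is maximized by uniform distributions and minimized by concentrated distributions.

- Uniform distributions have maximum entropy log₂(3) = 1.5850 bits
- The more "peaked" or concentrated a distribution, the lower its entropy

Entropies:
  H(A) = 1.5850 bits
  H(B) = 1.5302 bits
  H(C) = 0.6799 bits

Ranking: A > B > C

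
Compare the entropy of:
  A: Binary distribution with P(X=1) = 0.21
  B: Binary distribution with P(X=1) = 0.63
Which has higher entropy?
B

For binary distributions, entropy is maximized at p=0.5 and decreases as p moves toward 0 or 1.

H(A) = H(0.21) = 0.7415 bits
H(B) = H(0.63) = 0.9507 bits

Distribution B (p=0.63) is closer to uniform (p=0.5), so it has higher entropy.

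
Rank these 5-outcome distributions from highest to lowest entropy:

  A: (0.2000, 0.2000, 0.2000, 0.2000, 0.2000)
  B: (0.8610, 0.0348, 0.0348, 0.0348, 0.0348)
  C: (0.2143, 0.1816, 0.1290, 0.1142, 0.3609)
A > C > B

Key insight: Entropy is maximized by uniform distributions and minimized by concentrated distributions.

- Uniform distributions have maximum entropy log₂(5) = 2.3219 bits
- The more "peaked" or concentrated a distribution, the lower its entropy

Entropies:
  H(A) = 2.3219 bits
  H(B) = 0.8596 bits
  H(C) = 2.1925 bits

Ranking: A > C > B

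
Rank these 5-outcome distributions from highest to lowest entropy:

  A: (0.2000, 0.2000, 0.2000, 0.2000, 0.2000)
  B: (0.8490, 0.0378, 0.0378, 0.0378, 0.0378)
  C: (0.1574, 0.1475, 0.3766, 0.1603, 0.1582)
A > C > B

Key insight: Entropy is maximized by uniform distributions and minimized by concentrated distributions.

- Uniform distributions have maximum entropy log₂(5) = 2.3219 bits
- The more "peaked" or concentrated a distribution, the lower its entropy

Entropies:
  H(A) = 2.3219 bits
  H(B) = 0.9143 bits
  H(C) = 2.2020 bits

Ranking: A > C > B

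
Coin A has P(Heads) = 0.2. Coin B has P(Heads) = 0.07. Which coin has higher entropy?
A

For binary distributions, entropy is maximized at p=0.5 and decreases as p moves toward 0 or 1.

H(A) = H(0.2) = 0.7219 bits
H(B) = H(0.07) = 0.3659 bits

Distribution A (p=0.2) is closer to uniform (p=0.5), so it has higher entropy.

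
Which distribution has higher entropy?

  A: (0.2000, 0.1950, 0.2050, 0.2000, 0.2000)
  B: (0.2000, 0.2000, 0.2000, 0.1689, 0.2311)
A

Both distributions are close to uniform, making this a harder comparison.

H(A) = 2.3217 bits
H(B) = 2.3149 bits

The distribution closer to uniform has higher entropy.
Answer: A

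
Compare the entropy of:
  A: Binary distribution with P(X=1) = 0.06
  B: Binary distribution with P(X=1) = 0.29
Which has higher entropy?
B

For binary distributions, entropy is maximized at p=0.5 and decreases as p moves toward 0 or 1.

H(A) = H(0.06) = 0.3274 bits
H(B) = H(0.29) = 0.8687 bits

Distribution B (p=0.29) is closer to uniform (p=0.5), so it has higher entropy.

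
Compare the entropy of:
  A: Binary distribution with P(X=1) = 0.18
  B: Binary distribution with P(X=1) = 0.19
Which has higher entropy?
B

For binary distributions, entropy is maximized at p=0.5 and decreases as p moves toward 0 or 1.

H(A) = H(0.18) = 0.6801 bits
H(B) = H(0.19) = 0.7015 bits

Distribution B (p=0.19) is closer to uniform (p=0.5), so it has higher entropy.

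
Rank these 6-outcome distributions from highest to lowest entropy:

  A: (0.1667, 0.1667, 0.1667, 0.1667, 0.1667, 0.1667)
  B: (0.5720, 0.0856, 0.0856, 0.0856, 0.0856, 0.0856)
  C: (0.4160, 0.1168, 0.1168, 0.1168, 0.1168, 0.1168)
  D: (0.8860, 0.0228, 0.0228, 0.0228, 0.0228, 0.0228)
A > C > B > D

Key insight: Entropy is maximized by uniform distributions and minimized by concentrated distributions.

Entropies:
  H(A) = 2.5850 bits
  H(B) = 1.9788 bits
  H(C) = 2.3355 bits
  H(D) = 0.7766 bits

Ranking: A > C > B > D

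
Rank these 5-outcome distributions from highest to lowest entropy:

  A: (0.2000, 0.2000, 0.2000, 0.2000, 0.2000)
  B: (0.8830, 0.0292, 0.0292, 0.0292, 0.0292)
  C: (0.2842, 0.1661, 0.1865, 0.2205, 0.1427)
A > C > B

Key insight: Entropy is maximized by uniform distributions and minimized by concentrated distributions.

- Uniform distributions have maximum entropy log₂(5) = 2.3219 bits
- The more "peaked" or concentrated a distribution, the lower its entropy

Entropies:
  H(A) = 2.3219 bits
  H(B) = 0.7547 bits
  H(C) = 2.2796 bits

Ranking: A > C > B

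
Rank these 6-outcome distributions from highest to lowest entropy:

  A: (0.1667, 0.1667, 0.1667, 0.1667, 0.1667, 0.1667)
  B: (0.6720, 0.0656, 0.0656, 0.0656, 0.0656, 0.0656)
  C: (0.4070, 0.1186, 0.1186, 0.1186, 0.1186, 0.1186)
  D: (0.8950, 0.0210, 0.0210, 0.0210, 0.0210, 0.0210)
A > C > B > D

Key insight: Entropy is maximized by uniform distributions and minimized by concentrated distributions.

Entropies:
  H(A) = 2.5850 bits
  H(B) = 1.6745 bits
  H(C) = 2.3518 bits
  H(D) = 0.7285 bits

Ranking: A > C > B > D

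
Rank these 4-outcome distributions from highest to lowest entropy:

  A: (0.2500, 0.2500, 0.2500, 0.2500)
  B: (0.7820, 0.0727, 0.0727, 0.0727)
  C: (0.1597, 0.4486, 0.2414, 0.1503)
A > C > B

Key insight: Entropy is maximized by uniform distributions and minimized by concentrated distributions.

- Uniform distributions have maximum entropy log₂(4) = 2.0000 bits
- The more "peaked" or concentrated a distribution, the lower its entropy

Entropies:
  H(A) = 2.0000 bits
  H(B) = 1.1020 bits
  H(C) = 1.8474 bits

Ranking: A > C > B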